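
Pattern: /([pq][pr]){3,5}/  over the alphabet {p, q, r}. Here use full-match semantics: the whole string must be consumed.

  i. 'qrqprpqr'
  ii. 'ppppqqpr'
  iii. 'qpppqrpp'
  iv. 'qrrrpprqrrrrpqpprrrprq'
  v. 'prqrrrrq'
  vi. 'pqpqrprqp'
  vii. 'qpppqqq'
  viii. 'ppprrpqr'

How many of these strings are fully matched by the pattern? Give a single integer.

i → no match
ii → no match
iii → match
iv → no match
v → no match
vi → no match
vii → no match
viii → no match
Total matched: 1

1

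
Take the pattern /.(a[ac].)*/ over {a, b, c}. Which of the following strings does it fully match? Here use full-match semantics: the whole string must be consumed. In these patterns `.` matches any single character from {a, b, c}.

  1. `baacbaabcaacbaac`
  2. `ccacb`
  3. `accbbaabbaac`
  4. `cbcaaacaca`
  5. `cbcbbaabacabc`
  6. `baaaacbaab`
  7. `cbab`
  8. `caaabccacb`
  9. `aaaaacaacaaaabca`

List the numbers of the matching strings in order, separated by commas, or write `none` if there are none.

1 → no match
2 → no match
3 → no match
4 → no match
5 → no match
6 → match
7 → no match
8 → no match
9 → no match

6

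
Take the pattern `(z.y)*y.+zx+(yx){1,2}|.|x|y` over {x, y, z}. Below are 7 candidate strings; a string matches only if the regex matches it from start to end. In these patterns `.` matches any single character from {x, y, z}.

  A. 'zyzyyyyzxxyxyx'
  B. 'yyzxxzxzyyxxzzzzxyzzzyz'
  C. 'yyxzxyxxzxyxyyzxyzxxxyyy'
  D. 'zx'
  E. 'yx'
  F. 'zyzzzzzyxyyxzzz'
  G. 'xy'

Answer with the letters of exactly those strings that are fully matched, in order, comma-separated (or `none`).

none

A → no match
B → no match
C → no match
D → no match
E → no match
F → no match
G → no match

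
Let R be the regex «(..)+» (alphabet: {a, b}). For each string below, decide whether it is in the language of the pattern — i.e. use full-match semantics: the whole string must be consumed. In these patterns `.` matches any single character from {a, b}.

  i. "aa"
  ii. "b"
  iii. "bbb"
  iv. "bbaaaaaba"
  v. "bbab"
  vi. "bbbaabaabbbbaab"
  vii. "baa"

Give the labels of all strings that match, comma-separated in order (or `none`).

i, v

i. "aa" → match
ii. "b" → no match
iii. "bbb" → no match
iv. "bbaaaaaba" → no match
v. "bbab" → match
vi → no match
vii. "baa" → no match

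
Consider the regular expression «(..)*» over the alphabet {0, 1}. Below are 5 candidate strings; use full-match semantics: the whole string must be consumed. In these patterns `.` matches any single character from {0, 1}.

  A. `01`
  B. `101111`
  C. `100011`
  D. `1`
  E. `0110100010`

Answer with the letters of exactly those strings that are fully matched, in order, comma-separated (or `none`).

A. `01` → match
B. `101111` → match
C. `100011` → match
D. `1` → no match
E. `0110100010` → match

A, B, C, E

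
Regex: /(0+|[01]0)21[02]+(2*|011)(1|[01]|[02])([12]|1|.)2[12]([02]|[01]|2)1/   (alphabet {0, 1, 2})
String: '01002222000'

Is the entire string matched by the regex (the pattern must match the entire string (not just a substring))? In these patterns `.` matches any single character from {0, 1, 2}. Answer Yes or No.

Every match must end with '1', but '01002222000' does not.

No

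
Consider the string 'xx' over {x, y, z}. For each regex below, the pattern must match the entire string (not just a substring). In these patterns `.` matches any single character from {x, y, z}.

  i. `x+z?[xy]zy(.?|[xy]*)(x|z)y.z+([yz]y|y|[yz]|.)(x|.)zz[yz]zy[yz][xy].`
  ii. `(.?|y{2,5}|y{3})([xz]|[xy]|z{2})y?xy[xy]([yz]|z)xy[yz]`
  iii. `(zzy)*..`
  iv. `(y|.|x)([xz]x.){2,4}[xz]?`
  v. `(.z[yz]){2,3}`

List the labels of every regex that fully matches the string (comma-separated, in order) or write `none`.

iii

i → no match
ii → no match
iii → match
iv → no match
v → no match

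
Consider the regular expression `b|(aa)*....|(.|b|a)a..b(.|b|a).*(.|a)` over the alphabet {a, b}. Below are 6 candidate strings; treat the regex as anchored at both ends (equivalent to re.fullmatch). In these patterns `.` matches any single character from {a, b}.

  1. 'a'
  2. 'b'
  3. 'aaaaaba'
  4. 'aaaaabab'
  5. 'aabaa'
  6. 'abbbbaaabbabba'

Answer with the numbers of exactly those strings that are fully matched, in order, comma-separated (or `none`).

1 → no match
2 → match
3 → no match
4 → match
5 → no match
6 → no match

2, 4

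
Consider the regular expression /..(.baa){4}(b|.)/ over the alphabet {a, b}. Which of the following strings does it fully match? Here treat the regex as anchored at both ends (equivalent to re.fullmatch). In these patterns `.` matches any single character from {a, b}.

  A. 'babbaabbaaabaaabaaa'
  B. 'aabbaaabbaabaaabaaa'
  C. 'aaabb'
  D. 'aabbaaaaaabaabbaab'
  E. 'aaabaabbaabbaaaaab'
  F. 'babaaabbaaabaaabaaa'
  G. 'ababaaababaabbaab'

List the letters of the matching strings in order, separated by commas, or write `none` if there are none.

A → match
B → no match
C. 'aaabb' → no match
D → no match
E → no match
F → no match
G → no match

A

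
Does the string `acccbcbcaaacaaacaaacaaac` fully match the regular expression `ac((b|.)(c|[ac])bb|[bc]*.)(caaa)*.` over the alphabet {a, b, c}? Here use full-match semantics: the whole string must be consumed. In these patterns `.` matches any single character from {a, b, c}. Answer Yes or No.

Yes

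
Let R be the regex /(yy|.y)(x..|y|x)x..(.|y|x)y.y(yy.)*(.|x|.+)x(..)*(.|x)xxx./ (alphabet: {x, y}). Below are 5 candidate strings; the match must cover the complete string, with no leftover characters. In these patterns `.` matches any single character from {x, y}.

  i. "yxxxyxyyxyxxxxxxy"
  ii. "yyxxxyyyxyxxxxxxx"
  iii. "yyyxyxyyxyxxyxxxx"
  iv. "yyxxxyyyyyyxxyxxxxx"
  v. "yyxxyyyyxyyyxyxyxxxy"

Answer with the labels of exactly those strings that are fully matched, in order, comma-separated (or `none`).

i → no match
ii → match
iii → match
iv → match
v → match

ii, iii, iv, v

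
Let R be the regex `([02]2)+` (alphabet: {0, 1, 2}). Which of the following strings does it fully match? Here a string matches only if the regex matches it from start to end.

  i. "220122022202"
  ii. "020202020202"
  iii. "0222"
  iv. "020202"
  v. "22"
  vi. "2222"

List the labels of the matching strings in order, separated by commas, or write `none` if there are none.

i. "220122022202" → no match
ii. "020202020202" → match
iii. "0222" → match
iv. "020202" → match
v. "22" → match
vi. "2222" → match

ii, iii, iv, v, vi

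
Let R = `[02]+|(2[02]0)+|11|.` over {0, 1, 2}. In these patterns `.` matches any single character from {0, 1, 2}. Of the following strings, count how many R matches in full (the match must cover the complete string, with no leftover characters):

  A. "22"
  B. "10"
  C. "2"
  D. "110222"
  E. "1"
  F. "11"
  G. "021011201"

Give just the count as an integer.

A → match
B → no match
C → match
D → no match
E → match
F → match
G → no match
Total matched: 4

4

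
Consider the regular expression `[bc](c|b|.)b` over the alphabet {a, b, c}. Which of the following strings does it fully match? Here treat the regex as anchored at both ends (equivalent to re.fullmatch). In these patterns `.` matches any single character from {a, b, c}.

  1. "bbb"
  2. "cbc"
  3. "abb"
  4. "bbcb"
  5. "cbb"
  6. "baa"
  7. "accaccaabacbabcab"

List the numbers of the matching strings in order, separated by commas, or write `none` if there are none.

1, 5

1 → match
2 → no match — must end with "b"
3 → no match
4 → no match
5 → match
6 → no match — must end with "b"
7 → no match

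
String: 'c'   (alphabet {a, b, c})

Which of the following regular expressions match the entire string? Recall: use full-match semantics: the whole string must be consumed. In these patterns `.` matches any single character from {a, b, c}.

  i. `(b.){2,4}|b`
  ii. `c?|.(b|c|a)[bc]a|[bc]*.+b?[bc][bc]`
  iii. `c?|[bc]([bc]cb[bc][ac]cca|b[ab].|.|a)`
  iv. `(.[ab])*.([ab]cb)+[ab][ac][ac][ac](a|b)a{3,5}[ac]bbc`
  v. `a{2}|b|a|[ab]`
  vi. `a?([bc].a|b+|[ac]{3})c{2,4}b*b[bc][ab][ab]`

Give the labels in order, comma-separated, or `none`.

i → no match — must start with 'b'
ii → match
iii → match
iv → no match — must end with 'bbc'
v → no match
vi → no match

ii, iii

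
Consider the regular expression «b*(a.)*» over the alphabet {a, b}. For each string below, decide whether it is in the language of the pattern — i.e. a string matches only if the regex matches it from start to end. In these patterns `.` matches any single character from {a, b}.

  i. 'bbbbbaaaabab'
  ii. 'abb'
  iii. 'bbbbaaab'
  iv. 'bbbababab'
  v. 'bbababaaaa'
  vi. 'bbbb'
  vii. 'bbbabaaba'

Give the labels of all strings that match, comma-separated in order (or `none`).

iii, iv, v, vi

i → no match
ii → no match
iii → match
iv → match
v → match
vi → match
vii → no match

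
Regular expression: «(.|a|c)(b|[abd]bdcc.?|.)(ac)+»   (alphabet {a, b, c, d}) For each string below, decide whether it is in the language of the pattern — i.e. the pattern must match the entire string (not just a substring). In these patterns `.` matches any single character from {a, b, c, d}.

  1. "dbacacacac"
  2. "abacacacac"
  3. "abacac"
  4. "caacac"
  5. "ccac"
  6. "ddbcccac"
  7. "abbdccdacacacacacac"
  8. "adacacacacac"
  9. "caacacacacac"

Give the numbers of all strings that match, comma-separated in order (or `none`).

1, 2, 3, 4, 5, 7, 8, 9

1 → match
2 → match
3 → match
4 → match
5 → match
6 → no match
7 → match
8 → match
9 → match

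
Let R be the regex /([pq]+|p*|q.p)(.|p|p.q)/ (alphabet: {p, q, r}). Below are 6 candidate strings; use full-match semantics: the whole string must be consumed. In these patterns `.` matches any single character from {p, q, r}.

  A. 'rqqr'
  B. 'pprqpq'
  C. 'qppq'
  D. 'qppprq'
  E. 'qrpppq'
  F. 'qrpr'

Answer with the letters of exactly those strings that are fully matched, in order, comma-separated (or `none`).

A → no match
B → no match
C → match
D → match
E → match
F → match

C, D, E, F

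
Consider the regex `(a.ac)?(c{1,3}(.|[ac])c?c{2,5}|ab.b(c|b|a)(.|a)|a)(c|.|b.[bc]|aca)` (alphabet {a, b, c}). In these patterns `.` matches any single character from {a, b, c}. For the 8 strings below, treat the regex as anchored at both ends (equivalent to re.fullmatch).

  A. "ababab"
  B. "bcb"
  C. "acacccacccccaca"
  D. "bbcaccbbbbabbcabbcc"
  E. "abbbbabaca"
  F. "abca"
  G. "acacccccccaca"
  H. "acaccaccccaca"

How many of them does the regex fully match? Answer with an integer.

3

A → no match
B → no match
C → match
D → no match
E → no match
F → no match
G → match
H → match
Total matched: 3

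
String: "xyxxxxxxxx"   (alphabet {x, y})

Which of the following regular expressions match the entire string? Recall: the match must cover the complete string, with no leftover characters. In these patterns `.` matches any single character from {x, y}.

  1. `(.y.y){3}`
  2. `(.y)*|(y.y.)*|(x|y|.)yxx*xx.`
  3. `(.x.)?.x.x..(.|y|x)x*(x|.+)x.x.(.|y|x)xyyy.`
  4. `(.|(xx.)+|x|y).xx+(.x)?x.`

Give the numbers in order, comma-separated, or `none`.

1 → no match — must end with "y"
2 → match
3 → no match
4 → match

2, 4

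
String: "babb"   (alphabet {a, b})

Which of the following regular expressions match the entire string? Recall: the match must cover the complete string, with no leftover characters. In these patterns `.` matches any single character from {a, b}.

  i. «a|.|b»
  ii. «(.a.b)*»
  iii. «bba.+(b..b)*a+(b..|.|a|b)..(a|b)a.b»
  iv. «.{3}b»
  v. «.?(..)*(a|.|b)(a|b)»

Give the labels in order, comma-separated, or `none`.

i → no match
ii → match
iii → no match — must start with "bba"
iv → match
v → match

ii, iv, v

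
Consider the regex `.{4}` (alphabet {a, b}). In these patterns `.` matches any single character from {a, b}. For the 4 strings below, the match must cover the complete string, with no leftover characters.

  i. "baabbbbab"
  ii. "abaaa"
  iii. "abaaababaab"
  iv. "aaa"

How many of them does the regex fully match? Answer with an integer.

0

i → no match
ii → no match
iii → no match
iv → no match
Total matched: 0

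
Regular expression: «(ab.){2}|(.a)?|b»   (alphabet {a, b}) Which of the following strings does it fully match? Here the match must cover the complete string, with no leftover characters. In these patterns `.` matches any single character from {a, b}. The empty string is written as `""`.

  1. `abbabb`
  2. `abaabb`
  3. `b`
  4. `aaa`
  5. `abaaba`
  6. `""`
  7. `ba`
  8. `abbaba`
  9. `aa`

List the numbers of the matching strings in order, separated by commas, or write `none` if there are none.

1 → match
2 → match
3 → match
4 → no match
5 → match
6 → match
7 → match
8 → match
9 → match

1, 2, 3, 5, 6, 7, 8, 9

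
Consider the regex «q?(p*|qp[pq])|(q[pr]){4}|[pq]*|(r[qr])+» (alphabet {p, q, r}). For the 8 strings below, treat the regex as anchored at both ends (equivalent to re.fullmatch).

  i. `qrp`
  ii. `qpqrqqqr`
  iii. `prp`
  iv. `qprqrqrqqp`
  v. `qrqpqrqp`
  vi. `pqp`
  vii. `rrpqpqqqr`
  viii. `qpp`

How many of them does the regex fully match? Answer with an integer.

3

i. `qrp` → no match
ii. `qpqrqqqr` → no match
iii. `prp` → no match
iv. `qprqrqrqqp` → no match
v. `qrqpqrqp` → match
vi. `pqp` → match
vii. `rrpqpqqqr` → no match
viii. `qpp` → match
Total matched: 3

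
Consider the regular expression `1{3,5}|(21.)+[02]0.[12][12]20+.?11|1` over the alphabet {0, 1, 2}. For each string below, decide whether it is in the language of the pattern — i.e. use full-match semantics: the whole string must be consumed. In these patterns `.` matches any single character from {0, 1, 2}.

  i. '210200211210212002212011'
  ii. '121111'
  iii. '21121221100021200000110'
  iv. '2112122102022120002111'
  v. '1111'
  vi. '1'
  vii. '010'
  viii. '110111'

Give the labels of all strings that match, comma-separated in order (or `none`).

i → no match
ii. '121111' → no match
iii → no match
iv → no match
v. '1111' → match
vi. '1' → match
vii. '010' → no match
viii. '110111' → no match

v, vi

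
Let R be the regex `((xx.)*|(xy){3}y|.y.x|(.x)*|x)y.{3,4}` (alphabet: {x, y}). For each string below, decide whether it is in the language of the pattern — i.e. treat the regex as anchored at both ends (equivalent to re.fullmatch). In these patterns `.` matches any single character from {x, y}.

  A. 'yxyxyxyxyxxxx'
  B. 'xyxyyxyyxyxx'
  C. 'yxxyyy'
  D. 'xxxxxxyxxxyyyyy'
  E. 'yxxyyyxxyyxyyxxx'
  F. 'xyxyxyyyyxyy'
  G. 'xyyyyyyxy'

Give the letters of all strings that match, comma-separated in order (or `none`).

A, D, F

A → match
B → no match
C → no match
D → match
E → no match
F → match
G → no match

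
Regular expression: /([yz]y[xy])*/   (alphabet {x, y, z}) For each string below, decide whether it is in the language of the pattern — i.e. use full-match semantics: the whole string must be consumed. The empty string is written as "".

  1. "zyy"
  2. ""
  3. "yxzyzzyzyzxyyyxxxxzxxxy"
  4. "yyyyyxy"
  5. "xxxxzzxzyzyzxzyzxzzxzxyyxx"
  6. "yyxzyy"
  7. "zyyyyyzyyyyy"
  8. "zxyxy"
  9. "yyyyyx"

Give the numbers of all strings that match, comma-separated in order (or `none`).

1, 2, 6, 7, 9

1. "zyy" → match
2. "" → match
3 → no match
4. "yyyyyxy" → no match
5 → no match
6. "yyxzyy" → match
7. "zyyyyyzyyyyy" → match
8. "zxyxy" → no match
9. "yyyyyx" → match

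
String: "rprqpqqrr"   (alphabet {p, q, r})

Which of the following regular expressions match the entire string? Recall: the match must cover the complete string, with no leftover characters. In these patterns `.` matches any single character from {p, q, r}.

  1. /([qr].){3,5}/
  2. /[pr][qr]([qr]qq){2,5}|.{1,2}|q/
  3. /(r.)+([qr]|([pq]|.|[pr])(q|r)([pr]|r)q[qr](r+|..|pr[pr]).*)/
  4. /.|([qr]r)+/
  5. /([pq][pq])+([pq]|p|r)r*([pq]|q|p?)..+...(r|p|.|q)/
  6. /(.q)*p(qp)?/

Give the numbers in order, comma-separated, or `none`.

1 → no match
2 → no match
3 → match
4 → no match
5 → no match
6 → no match

3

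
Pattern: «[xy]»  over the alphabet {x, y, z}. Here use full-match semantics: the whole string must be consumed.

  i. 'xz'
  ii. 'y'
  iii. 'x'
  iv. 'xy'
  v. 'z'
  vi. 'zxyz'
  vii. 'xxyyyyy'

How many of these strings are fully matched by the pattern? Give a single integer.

i → no match
ii → match
iii → match
iv → no match
v → no match
vi → no match
vii → no match
Total matched: 2

2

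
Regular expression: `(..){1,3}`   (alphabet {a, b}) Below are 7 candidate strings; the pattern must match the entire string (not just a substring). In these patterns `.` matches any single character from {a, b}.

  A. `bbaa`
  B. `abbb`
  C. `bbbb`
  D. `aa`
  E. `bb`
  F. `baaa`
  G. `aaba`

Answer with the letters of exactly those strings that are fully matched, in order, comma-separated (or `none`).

A. `bbaa` → match
B. `abbb` → match
C. `bbbb` → match
D. `aa` → match
E. `bb` → match
F. `baaa` → match
G. `aaba` → match

A, B, C, D, E, F, G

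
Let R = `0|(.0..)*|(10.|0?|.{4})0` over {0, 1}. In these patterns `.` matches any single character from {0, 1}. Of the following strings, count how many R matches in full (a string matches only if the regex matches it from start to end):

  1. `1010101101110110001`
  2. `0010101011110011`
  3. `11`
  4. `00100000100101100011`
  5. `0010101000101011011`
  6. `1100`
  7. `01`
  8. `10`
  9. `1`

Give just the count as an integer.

1 → no match
2 → no match
3 → no match
4 → no match
5 → no match
6 → no match
7 → no match
8 → no match
9 → no match
Total matched: 0

0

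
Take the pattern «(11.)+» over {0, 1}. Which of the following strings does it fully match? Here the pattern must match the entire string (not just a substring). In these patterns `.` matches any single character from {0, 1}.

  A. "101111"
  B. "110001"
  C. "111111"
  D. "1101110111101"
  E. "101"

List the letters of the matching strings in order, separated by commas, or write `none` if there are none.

C

A → no match — must start with "11"
B → no match
C → match
D → no match
E → no match — must start with "11"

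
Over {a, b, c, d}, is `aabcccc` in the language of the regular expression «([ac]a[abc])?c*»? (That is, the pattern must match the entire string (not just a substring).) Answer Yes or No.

Yes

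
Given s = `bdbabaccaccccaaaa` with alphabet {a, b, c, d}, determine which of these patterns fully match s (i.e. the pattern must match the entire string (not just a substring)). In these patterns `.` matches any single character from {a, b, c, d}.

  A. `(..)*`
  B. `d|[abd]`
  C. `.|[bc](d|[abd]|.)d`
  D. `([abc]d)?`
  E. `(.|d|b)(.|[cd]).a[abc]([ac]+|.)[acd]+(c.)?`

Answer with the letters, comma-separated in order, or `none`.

A → no match
B → no match
C → no match
D → no match
E → match

E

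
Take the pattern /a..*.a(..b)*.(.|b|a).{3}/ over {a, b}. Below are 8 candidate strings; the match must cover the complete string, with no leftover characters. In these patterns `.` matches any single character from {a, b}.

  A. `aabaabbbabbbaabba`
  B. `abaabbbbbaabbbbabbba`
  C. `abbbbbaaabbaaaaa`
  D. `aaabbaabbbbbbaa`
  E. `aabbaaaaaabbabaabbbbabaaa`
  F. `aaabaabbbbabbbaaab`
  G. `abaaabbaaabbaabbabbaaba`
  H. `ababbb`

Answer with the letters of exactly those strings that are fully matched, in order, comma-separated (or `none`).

A → match
B → no match
C → match
D → match
E → match
F → no match
G → match
H → no match

A, C, D, E, G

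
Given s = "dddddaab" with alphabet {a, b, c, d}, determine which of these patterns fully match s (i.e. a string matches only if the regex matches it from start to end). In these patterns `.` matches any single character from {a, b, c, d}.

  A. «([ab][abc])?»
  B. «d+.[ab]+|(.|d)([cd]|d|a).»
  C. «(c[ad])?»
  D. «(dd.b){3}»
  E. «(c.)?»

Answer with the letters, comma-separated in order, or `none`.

A → no match
B → match
C → no match
D → no match
E → no match

B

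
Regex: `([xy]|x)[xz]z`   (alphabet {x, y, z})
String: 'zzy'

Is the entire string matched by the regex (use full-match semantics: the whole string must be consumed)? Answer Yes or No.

No

Every match must end with 'z', but 'zzy' does not.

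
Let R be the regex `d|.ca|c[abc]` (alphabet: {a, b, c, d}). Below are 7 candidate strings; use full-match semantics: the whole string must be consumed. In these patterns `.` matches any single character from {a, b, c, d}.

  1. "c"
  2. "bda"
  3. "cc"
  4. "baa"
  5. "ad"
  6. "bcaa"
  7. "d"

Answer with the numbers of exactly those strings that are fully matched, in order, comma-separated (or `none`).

3, 7

1 → no match
2 → no match
3 → match
4 → no match
5 → no match
6 → no match
7 → match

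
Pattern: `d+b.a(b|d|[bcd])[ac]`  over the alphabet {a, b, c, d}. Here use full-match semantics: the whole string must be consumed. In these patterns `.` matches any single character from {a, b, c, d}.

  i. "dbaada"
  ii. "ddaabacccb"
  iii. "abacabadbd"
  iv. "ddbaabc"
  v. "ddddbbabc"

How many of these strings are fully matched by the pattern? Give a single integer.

i → match
ii → no match
iii → no match — must start with "d"
iv → match
v → match
Total matched: 3

3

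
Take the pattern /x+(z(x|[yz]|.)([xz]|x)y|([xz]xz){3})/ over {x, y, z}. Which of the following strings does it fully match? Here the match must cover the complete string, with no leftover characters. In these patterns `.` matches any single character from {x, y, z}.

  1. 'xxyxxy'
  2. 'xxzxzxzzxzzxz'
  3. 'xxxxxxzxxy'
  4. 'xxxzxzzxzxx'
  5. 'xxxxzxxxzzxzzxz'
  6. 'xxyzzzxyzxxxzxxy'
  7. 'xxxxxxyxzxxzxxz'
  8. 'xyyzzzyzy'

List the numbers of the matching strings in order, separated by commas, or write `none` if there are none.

3

1. 'xxyxxy' → no match
2 → no match
3. 'xxxxxxzxxy' → match
4. 'xxxzxzzxzxx' → no match
5 → no match
6 → no match
7 → no match
8. 'xyyzzzyzy' → no match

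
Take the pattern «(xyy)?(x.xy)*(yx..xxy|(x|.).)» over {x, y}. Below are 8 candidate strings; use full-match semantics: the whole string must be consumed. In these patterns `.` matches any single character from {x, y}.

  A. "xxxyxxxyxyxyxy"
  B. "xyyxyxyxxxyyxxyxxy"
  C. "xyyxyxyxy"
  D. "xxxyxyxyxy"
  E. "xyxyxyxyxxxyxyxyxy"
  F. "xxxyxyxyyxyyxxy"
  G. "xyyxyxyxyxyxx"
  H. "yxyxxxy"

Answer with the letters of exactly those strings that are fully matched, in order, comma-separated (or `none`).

A → match
B → match
C → match
D → match
E → match
F → match
G → match
H → match

A, B, C, D, E, F, G, H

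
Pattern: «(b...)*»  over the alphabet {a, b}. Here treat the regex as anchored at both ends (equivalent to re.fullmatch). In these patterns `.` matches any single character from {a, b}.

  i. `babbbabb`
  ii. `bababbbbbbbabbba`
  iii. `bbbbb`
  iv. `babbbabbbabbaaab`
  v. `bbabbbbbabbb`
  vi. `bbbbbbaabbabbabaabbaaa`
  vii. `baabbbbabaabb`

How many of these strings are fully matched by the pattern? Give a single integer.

i → match
ii → match
iii → no match
iv → no match
v → no match
vi → no match
vii → no match
Total matched: 2

2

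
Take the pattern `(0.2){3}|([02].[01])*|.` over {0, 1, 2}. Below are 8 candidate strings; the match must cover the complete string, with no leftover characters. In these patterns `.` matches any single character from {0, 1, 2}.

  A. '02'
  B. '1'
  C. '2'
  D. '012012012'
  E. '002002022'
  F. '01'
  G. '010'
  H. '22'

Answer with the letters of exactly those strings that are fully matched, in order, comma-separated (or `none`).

B, C, D, E, G

A → no match
B → match
C → match
D → match
E → match
F → no match
G → match
H → no match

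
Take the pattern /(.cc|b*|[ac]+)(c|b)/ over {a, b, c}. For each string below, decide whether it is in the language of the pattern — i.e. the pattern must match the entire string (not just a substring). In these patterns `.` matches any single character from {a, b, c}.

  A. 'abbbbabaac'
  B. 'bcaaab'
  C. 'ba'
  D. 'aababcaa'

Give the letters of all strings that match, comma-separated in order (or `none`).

A → no match
B → no match
C → no match
D → no match

none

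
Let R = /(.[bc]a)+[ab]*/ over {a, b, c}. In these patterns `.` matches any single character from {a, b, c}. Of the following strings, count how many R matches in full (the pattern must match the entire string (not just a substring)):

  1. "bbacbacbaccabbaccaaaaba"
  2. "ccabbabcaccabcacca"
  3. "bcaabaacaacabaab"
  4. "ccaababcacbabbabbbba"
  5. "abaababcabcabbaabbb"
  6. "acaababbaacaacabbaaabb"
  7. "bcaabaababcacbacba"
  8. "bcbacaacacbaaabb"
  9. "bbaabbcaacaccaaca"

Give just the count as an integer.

1 → match
2 → match
3 → match
4 → match
5 → match
6 → match
7 → match
8 → no match
9 → no match
Total matched: 7

7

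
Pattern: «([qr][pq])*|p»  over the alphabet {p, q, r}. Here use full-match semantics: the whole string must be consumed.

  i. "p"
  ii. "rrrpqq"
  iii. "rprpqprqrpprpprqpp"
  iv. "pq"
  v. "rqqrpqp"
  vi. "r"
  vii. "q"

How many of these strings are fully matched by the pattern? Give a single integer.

i → match
ii → no match
iii → no match
iv → no match
v → no match
vi → no match
vii → no match
Total matched: 1

1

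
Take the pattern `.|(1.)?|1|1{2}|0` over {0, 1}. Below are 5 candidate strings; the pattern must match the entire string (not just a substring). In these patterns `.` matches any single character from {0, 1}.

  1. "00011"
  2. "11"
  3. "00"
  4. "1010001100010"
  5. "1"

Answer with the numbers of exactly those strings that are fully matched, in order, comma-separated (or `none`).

2, 5

1 → no match
2 → match
3 → no match
4 → no match
5 → match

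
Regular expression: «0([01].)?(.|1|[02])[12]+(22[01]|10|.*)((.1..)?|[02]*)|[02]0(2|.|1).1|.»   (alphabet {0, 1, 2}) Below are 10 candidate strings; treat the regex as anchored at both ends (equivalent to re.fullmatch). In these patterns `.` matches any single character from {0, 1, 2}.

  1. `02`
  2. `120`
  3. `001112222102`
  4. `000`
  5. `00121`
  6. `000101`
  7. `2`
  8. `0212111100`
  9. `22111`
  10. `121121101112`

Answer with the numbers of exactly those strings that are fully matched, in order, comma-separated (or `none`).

3, 5, 7, 8

1 → no match
2 → no match
3 → match
4 → no match
5 → match
6 → no match
7 → match
8 → match
9 → no match
10 → no match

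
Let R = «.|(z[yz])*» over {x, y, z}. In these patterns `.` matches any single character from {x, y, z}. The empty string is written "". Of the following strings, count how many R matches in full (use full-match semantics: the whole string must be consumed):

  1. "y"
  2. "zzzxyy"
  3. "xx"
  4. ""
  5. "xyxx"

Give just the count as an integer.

2

1 → match
2 → no match
3 → no match
4 → match
5 → no match
Total matched: 2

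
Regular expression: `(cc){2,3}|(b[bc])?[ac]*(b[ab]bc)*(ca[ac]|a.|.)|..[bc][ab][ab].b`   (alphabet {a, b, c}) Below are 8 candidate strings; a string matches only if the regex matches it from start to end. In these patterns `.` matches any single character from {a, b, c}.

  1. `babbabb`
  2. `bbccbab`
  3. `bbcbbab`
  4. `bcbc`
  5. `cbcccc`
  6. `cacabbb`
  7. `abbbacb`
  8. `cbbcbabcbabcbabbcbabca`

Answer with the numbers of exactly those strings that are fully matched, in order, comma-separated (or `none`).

1, 3, 6, 7

1 → match
2 → no match
3 → match
4 → no match
5 → no match
6 → match
7 → match
8 → no match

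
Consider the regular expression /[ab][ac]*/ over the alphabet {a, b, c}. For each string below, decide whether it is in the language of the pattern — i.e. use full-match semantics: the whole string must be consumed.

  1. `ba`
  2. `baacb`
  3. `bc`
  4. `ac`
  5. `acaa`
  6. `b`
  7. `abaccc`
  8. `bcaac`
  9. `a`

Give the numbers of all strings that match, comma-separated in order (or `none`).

1, 3, 4, 5, 6, 8, 9

1 → match
2 → no match
3 → match
4 → match
5 → match
6 → match
7 → no match
8 → match
9 → match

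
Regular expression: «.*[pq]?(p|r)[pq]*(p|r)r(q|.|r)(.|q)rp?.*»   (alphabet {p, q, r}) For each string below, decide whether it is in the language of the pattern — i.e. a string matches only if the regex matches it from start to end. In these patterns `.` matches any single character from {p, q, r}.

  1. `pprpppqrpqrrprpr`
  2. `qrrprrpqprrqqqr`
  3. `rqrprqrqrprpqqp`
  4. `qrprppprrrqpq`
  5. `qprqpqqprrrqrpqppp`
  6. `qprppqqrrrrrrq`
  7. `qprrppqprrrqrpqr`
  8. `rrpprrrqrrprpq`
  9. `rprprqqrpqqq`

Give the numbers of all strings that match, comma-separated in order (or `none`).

5, 6, 7, 8, 9

1 → no match
2 → no match
3 → no match
4 → no match
5 → match
6 → match
7 → match
8 → match
9 → match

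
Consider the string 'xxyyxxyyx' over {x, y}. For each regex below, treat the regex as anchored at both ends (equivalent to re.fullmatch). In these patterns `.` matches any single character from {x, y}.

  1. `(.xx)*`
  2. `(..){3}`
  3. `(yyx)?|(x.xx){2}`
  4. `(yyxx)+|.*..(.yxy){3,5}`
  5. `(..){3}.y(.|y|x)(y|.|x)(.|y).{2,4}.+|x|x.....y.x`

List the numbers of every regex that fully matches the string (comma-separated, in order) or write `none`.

5

1 → no match
2 → no match
3 → no match
4 → no match
5 → match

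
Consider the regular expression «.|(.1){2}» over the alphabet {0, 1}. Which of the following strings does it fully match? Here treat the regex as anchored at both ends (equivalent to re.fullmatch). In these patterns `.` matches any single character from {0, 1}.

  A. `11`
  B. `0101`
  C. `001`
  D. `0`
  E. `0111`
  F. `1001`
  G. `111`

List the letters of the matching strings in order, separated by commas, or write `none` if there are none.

A → no match
B → match
C → no match
D → match
E → match
F → no match
G → no match

B, D, E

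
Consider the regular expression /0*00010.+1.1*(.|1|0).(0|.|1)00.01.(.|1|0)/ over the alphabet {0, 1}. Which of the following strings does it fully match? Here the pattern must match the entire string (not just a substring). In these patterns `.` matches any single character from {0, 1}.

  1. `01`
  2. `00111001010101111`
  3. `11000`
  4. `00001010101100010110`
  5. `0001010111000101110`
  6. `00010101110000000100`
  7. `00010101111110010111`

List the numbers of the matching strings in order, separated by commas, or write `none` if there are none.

4, 6, 7

1 → no match
2 → no match
3 → no match
4 → match
5 → no match
6 → match
7 → match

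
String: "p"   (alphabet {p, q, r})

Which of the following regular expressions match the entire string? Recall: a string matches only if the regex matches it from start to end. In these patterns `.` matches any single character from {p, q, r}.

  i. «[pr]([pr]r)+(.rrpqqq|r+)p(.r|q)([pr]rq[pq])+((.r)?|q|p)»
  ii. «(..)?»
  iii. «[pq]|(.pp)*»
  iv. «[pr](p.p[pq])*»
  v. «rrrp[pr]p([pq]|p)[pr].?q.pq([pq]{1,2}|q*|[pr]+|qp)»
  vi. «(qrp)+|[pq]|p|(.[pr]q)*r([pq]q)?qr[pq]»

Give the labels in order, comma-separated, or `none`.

i → no match
ii → no match
iii → match
iv → match
v → no match — must start with "rrrp"
vi → match

iii, iv, vi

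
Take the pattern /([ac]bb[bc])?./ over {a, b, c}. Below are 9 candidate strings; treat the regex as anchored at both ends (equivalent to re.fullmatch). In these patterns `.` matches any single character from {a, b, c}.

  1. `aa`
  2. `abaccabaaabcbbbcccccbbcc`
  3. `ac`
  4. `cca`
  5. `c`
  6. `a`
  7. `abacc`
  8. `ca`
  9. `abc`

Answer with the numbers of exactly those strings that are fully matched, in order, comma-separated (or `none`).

5, 6

1 → no match
2 → no match
3 → no match
4 → no match
5 → match
6 → match
7 → no match
8 → no match
9 → no match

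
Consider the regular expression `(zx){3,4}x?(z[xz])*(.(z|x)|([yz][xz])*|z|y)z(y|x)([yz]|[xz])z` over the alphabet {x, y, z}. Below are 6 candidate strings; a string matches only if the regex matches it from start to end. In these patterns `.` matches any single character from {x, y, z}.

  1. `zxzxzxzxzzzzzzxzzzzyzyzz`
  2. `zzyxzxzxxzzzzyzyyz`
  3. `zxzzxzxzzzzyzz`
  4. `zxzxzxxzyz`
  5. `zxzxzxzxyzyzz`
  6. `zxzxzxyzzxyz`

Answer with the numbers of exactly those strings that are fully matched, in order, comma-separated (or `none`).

5, 6

1 → no match
2 → no match — must start with `zx`
3 → no match
4. `zxzxzxxzyz` → no match
5 → match
6. `zxzxzxyzzxyz` → match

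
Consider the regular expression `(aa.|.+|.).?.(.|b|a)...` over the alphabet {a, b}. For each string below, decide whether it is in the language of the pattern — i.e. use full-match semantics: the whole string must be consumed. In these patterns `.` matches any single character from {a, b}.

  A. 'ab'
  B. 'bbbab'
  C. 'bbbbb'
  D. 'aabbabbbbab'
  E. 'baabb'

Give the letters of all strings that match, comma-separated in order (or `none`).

A → no match
B → no match
C → no match
D → match
E → no match

D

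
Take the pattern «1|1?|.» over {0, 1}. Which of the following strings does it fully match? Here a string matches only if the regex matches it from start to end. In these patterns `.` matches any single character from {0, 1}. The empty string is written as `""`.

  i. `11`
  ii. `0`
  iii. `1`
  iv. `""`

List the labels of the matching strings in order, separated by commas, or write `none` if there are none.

i → no match
ii → match
iii → match
iv → match

ii, iii, iv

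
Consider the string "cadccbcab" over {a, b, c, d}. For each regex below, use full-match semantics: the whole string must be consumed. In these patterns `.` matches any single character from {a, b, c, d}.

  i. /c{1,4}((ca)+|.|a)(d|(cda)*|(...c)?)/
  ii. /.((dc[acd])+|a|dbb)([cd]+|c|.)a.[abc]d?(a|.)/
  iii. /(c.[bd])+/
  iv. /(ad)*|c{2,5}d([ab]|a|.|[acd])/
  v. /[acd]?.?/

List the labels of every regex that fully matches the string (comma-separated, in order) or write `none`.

i → no match
ii → no match
iii → match
iv → no match
v → no match

iii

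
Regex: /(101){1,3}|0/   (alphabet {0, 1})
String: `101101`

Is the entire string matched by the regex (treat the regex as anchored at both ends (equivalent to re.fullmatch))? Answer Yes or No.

Yes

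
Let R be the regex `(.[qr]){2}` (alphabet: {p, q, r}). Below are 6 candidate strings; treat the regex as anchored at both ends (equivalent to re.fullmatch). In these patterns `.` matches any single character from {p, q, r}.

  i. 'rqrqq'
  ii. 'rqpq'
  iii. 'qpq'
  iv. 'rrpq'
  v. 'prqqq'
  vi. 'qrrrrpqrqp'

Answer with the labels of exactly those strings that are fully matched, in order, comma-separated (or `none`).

ii, iv

i → no match
ii → match
iii → no match
iv → match
v → no match
vi → no match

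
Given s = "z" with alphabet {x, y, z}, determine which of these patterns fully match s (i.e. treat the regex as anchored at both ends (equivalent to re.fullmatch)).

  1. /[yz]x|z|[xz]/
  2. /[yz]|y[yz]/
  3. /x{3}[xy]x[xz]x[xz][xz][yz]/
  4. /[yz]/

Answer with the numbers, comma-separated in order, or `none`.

1 → match
2 → match
3 → no match — must start with "x"
4 → match

1, 2, 4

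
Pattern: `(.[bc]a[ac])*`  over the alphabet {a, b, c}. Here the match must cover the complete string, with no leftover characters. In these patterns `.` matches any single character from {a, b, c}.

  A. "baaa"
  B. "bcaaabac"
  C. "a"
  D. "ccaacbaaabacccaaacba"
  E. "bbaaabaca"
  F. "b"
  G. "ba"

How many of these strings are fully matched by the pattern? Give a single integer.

1

A → no match
B → match
C → no match
D → no match
E → no match
F → no match
G → no match
Total matched: 1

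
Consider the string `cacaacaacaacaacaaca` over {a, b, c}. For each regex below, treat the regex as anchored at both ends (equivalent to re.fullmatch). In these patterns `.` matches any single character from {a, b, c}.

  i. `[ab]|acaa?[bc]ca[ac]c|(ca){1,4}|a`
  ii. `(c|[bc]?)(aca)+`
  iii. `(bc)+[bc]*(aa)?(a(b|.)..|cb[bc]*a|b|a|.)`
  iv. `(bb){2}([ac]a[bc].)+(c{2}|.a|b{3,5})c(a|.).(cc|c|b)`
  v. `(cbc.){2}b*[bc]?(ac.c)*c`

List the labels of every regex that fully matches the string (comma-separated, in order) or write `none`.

i → no match
ii → match
iii → no match — must start with `bc`
iv → no match — must start with `bb`
v → no match — must start with `cbc`

ii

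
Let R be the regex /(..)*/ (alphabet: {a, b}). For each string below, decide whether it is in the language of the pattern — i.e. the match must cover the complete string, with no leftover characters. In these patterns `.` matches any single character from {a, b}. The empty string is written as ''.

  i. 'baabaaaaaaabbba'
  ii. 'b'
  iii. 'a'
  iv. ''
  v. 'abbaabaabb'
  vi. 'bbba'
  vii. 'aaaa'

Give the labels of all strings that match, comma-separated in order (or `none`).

i → no match
ii → no match
iii → no match
iv → match
v → match
vi → match
vii → match

iv, v, vi, vii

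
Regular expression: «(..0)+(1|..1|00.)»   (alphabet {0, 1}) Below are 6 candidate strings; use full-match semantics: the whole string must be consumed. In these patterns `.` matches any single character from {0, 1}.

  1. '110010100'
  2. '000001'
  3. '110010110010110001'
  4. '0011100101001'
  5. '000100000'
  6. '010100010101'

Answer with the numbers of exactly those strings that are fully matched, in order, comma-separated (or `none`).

1 → no match
2 → match
3 → match
4 → no match
5 → match
6 → match

2, 3, 5, 6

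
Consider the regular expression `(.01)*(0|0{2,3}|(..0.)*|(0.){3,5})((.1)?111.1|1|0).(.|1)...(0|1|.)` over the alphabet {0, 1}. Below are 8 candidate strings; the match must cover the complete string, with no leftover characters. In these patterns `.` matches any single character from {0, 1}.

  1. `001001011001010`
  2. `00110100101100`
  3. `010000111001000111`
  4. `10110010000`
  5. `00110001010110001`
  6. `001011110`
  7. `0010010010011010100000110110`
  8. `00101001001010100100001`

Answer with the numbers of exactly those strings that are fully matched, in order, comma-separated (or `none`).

2, 6, 7

1 → no match
2 → match
3 → no match
4 → no match
5 → no match
6 → match
7 → match
8 → no match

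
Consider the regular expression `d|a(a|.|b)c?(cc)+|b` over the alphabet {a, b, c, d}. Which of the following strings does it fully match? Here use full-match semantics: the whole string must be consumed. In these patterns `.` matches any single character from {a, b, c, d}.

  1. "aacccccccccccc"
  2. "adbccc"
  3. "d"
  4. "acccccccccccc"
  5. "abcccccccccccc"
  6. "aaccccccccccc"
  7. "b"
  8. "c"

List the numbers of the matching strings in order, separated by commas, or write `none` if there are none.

1, 3, 4, 5, 6, 7

1 → match
2 → no match
3 → match
4 → match
5 → match
6 → match
7 → match
8 → no match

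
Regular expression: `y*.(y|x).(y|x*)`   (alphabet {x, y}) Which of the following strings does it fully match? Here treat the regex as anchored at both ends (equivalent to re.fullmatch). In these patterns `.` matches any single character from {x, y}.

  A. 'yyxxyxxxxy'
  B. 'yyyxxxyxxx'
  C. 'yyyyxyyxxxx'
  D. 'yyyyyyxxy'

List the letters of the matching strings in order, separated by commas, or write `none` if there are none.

A → no match
B → no match
C → match
D → match

C, D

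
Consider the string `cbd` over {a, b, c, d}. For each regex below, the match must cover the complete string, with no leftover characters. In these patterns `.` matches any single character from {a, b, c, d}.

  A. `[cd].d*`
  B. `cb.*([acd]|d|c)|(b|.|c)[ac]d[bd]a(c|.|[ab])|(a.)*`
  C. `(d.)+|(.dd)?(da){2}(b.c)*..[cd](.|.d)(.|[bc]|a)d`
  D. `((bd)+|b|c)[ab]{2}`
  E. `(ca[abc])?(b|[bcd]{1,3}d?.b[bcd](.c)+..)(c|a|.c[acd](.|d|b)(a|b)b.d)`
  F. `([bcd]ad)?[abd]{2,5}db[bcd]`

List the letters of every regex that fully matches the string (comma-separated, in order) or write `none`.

A, B

A → match
B → match
C → no match
D → no match
E → no match
F → no match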